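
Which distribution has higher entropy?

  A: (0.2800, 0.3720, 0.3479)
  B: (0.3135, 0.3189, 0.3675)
B

Both distributions are close to uniform, making this a harder comparison.

H(A) = 1.5749 bits
H(B) = 1.5812 bits

The distribution closer to uniform has higher entropy.
Answer: B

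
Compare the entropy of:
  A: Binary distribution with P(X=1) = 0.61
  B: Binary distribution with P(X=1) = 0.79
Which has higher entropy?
A

For binary distributions, entropy is maximized at p=0.5 and decreases as p moves toward 0 or 1.

H(A) = H(0.61) = 0.9648 bits
H(B) = H(0.79) = 0.7415 bits

Distribution A (p=0.61) is closer to uniform (p=0.5), so it has higher entropy.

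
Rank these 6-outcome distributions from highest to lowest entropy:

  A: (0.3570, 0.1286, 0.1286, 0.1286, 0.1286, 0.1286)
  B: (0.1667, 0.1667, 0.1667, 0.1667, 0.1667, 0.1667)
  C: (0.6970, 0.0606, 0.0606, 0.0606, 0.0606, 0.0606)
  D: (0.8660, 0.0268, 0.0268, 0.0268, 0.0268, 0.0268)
B > A > C > D

Key insight: Entropy is maximized by uniform distributions and minimized by concentrated distributions.

Entropies:
  H(A) = 2.4332 bits
  H(B) = 2.5850 bits
  H(C) = 1.5885 bits
  H(D) = 0.8794 bits

Ranking: B > A > C > D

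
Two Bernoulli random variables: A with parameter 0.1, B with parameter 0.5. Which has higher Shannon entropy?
B

For binary distributions, entropy is maximized at p=0.5 and decreases as p moves toward 0 or 1.

H(A) = H(0.1) = 0.4690 bits
H(B) = H(0.5) = 1.0000 bits

Distribution B (p=0.5) is closer to uniform (p=0.5), so it has higher entropy.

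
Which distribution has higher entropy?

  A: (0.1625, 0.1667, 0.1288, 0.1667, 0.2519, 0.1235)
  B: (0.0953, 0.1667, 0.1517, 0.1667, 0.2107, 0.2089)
B

Both distributions are close to uniform, making this a harder comparison.

H(A) = 2.5421 bits
H(B) = 2.5430 bits

The distribution closer to uniform has higher entropy.
Answer: B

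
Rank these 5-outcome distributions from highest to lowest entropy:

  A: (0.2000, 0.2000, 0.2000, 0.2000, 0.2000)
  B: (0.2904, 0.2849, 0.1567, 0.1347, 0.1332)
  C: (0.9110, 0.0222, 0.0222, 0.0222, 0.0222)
A > B > C

Key insight: Entropy is maximized by uniform distributions and minimized by concentrated distributions.

- Uniform distributions have maximum entropy log₂(5) = 2.3219 bits
- The more "peaked" or concentrated a distribution, the lower its entropy

Entropies:
  H(A) = 2.3219 bits
  H(B) = 2.2302 bits
  H(C) = 0.6111 bits

Ranking: A > B > C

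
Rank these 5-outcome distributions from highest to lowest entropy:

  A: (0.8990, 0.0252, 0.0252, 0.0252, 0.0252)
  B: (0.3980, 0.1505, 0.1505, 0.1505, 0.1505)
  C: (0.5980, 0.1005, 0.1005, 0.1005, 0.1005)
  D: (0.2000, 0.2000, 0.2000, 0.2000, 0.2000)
D > B > C > A

Key insight: Entropy is maximized by uniform distributions and minimized by concentrated distributions.

Entropies:
  H(A) = 0.6742 bits
  H(B) = 2.1738 bits
  H(C) = 1.7761 bits
  H(D) = 2.3219 bits

Ranking: D > B > C > A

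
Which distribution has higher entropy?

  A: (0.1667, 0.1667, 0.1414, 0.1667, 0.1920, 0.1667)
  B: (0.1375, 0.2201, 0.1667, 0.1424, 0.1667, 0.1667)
A

Both distributions are close to uniform, making this a harder comparison.

H(A) = 2.5794 bits
H(B) = 2.5672 bits

The distribution closer to uniform has higher entropy.
Answer: A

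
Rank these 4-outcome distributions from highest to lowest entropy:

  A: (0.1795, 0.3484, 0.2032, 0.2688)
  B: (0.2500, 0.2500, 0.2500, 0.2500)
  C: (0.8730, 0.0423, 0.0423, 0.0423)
B > A > C

Key insight: Entropy is maximized by uniform distributions and minimized by concentrated distributions.

- Uniform distributions have maximum entropy log₂(4) = 2.0000 bits
- The more "peaked" or concentrated a distribution, the lower its entropy

Entropies:
  H(A) = 1.9515 bits
  H(B) = 2.0000 bits
  H(C) = 0.7504 bits

Ranking: B > A > C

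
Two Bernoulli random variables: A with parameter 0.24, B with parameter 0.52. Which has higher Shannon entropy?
B

For binary distributions, entropy is maximized at p=0.5 and decreases as p moves toward 0 or 1.

H(A) = H(0.24) = 0.7950 bits
H(B) = H(0.52) = 0.9988 bits

Distribution B (p=0.52) is closer to uniform (p=0.5), so it has higher entropy.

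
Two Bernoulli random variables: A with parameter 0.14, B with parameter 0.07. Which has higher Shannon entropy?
A

For binary distributions, entropy is maximized at p=0.5 and decreases as p moves toward 0 or 1.

H(A) = H(0.14) = 0.5842 bits
H(B) = H(0.07) = 0.3659 bits

Distribution A (p=0.14) is closer to uniform (p=0.5), so it has higher entropy.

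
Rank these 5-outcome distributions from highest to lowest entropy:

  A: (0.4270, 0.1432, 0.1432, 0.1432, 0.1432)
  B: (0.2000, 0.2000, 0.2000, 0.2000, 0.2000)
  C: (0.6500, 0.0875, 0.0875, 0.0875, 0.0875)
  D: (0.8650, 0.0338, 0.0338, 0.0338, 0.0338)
B > A > C > D

Key insight: Entropy is maximized by uniform distributions and minimized by concentrated distributions.

Entropies:
  H(A) = 2.1306 bits
  H(B) = 2.3219 bits
  H(C) = 1.6341 bits
  H(D) = 0.8410 bits

Ranking: B > A > C > D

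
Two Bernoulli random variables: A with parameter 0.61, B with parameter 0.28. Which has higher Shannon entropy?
A

For binary distributions, entropy is maximized at p=0.5 and decreases as p moves toward 0 or 1.

H(A) = H(0.61) = 0.9648 bits
H(B) = H(0.28) = 0.8555 bits

Distribution A (p=0.61) is closer to uniform (p=0.5), so it has higher entropy.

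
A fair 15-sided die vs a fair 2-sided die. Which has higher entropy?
15-sided die

Both are uniform distributions; for uniform over n outcomes, H = log₂(n). H(15-sided) = log₂(15) = 3.907 bits and H(2-sided) = log₂(2) = 1.000 bits. More outcomes in a uniform distribution means higher entropy.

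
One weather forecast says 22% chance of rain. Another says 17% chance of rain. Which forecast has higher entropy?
22% forecast

Treat each forecast as a Bernoulli distribution. Binary entropy is maximized at p=0.5 and falls off symmetrically toward 0 or 1. The 22% forecast is closer to 50%, so it is more uncertain. H(22%) ≈ 0.760 bits, H(17%) ≈ 0.658 bits.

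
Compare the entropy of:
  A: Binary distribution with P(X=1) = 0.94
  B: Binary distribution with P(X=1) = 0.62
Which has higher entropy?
B

For binary distributions, entropy is maximized at p=0.5 and decreases as p moves toward 0 or 1.

H(A) = H(0.94) = 0.3274 bits
H(B) = H(0.62) = 0.9580 bits

Distribution B (p=0.62) is closer to uniform (p=0.5), so it has higher entropy.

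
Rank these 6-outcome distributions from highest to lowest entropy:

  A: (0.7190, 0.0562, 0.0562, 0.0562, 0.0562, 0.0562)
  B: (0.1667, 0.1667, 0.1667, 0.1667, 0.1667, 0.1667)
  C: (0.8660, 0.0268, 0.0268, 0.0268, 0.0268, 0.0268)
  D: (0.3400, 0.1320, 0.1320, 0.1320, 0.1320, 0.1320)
B > D > A > C

Key insight: Entropy is maximized by uniform distributions and minimized by concentrated distributions.

Entropies:
  H(A) = 1.5093 bits
  H(B) = 2.5850 bits
  H(C) = 0.8794 bits
  H(D) = 2.4573 bits

Ranking: B > D > A > C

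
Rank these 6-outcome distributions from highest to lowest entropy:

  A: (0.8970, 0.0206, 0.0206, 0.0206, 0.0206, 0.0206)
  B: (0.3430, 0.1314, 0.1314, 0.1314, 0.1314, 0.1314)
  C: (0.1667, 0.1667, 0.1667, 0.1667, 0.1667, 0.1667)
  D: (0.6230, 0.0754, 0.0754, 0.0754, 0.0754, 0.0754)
C > B > D > A

Key insight: Entropy is maximized by uniform distributions and minimized by concentrated distributions.

Entropies:
  H(A) = 0.7176 bits
  H(B) = 2.4532 bits
  H(C) = 2.5850 bits
  H(D) = 1.8313 bits

Ranking: C > B > D > A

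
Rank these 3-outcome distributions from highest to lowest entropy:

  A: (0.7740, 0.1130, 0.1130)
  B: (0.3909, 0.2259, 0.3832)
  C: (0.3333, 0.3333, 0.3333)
C > B > A

Key insight: Entropy is maximized by uniform distributions and minimized by concentrated distributions.

- Uniform distributions have maximum entropy log₂(3) = 1.5850 bits
- The more "peaked" or concentrated a distribution, the lower its entropy

Entropies:
  H(A) = 0.9970 bits
  H(B) = 1.5448 bits
  H(C) = 1.5850 bits

Ranking: C > B > A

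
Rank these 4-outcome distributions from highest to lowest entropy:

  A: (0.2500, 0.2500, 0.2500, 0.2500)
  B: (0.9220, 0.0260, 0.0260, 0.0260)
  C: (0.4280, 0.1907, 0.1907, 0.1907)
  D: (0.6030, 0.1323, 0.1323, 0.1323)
A > C > D > B

Key insight: Entropy is maximized by uniform distributions and minimized by concentrated distributions.

Entropies:
  H(A) = 2.0000 bits
  H(B) = 0.5187 bits
  H(C) = 1.8916 bits
  H(D) = 1.5984 bits

Ranking: A > C > D > B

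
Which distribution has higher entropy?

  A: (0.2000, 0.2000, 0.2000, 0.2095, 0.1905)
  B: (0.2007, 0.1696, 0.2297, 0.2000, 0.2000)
A

Both distributions are close to uniform, making this a harder comparison.

H(A) = 2.3213 bits
H(B) = 2.3154 bits

The distribution closer to uniform has higher entropy.
Answer: A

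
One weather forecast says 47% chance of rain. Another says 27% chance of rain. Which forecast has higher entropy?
47% forecast

Treat each forecast as a Bernoulli distribution. Binary entropy is maximized at p=0.5 and falls off symmetrically toward 0 or 1. The 47% forecast is closer to 50%, so it is more uncertain. H(47%) ≈ 0.997 bits, H(27%) ≈ 0.841 bits.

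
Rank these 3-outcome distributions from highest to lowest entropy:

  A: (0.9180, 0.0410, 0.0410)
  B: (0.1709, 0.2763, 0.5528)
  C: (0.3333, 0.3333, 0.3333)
C > B > A

Key insight: Entropy is maximized by uniform distributions and minimized by concentrated distributions.

- Uniform distributions have maximum entropy log₂(3) = 1.5850 bits
- The more "peaked" or concentrated a distribution, the lower its entropy

Entropies:
  H(A) = 0.4912 bits
  H(B) = 1.4210 bits
  H(C) = 1.5850 bits

Ranking: C > B > A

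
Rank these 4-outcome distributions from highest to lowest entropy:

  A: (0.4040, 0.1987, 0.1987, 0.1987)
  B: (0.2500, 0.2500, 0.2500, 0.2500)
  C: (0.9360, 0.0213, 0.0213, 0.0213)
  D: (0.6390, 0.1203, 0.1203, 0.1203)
B > A > D > C

Key insight: Entropy is maximized by uniform distributions and minimized by concentrated distributions.

Entropies:
  H(A) = 1.9179 bits
  H(B) = 2.0000 bits
  H(C) = 0.4446 bits
  H(D) = 1.5157 bits

Ranking: B > A > D > C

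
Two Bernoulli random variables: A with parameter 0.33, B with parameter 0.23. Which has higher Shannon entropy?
A

For binary distributions, entropy is maximized at p=0.5 and decreases as p moves toward 0 or 1.

H(A) = H(0.33) = 0.9149 bits
H(B) = H(0.23) = 0.7780 bits

Distribution A (p=0.33) is closer to uniform (p=0.5), so it has higher entropy.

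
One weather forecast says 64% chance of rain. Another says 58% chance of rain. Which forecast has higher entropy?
58% forecast

Treat each forecast as a Bernoulli distribution. Binary entropy is maximized at p=0.5 and falls off symmetrically toward 0 or 1. The 58% forecast is closer to 50%, so it is more uncertain. H(64%) ≈ 0.943 bits, H(58%) ≈ 0.981 bits.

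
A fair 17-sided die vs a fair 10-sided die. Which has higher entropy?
17-sided die

Both are uniform distributions; for uniform over n outcomes, H = log₂(n). H(17-sided) = log₂(17) = 4.087 bits and H(10-sided) = log₂(10) = 3.322 bits. More outcomes in a uniform distribution means higher entropy.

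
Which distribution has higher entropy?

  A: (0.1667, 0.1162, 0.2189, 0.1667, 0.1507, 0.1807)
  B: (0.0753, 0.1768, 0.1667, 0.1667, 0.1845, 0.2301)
A

Both distributions are close to uniform, making this a harder comparison.

H(A) = 2.5599 bits
H(B) = 2.5222 bits

The distribution closer to uniform has higher entropy.
Answer: A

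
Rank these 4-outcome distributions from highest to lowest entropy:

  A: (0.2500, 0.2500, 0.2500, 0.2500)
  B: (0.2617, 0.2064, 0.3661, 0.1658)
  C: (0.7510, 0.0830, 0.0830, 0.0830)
A > B > C

Key insight: Entropy is maximized by uniform distributions and minimized by concentrated distributions.

- Uniform distributions have maximum entropy log₂(4) = 2.0000 bits
- The more "peaked" or concentrated a distribution, the lower its entropy

Entropies:
  H(A) = 2.0000 bits
  H(B) = 1.9366 bits
  H(C) = 1.2043 bits

Ranking: A > B > C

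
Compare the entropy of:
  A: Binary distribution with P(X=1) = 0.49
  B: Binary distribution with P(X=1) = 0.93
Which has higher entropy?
A

For binary distributions, entropy is maximized at p=0.5 and decreases as p moves toward 0 or 1.

H(A) = H(0.49) = 0.9997 bits
H(B) = H(0.93) = 0.3659 bits

Distribution A (p=0.49) is closer to uniform (p=0.5), so it has higher entropy.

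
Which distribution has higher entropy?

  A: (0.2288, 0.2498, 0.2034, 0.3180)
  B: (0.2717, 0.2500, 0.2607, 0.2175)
B

Both distributions are close to uniform, making this a harder comparison.

H(A) = 1.9797 bits
H(B) = 1.9952 bits

The distribution closer to uniform has higher entropy.
Answer: B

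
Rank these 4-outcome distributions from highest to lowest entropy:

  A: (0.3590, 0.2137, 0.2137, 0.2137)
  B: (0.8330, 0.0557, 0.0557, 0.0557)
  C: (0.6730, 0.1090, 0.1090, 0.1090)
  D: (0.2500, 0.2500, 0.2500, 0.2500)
D > A > C > B

Key insight: Entropy is maximized by uniform distributions and minimized by concentrated distributions.

Entropies:
  H(A) = 1.9578 bits
  H(B) = 0.9155 bits
  H(C) = 1.4301 bits
  H(D) = 2.0000 bits

Ranking: D > A > C > B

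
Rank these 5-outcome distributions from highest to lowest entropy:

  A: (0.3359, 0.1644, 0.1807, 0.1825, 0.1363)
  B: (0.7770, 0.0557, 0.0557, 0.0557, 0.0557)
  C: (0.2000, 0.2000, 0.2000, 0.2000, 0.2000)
C > A > B

Key insight: Entropy is maximized by uniform distributions and minimized by concentrated distributions.

- Uniform distributions have maximum entropy log₂(5) = 2.3219 bits
- The more "peaked" or concentrated a distribution, the lower its entropy

Entropies:
  H(A) = 2.2429 bits
  H(B) = 1.2116 bits
  H(C) = 2.3219 bits

Ranking: C > A > B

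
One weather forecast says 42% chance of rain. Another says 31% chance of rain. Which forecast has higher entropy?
42% forecast

Treat each forecast as a Bernoulli distribution. Binary entropy is maximized at p=0.5 and falls off symmetrically toward 0 or 1. The 42% forecast is closer to 50%, so it is more uncertain. H(42%) ≈ 0.981 bits, H(31%) ≈ 0.893 bits.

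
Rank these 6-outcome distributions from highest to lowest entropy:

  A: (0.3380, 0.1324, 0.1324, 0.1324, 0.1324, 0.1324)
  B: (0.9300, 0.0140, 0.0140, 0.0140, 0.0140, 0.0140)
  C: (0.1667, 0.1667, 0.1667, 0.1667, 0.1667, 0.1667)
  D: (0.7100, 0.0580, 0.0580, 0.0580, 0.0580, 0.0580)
C > A > D > B

Key insight: Entropy is maximized by uniform distributions and minimized by concentrated distributions.

Entropies:
  H(A) = 2.4600 bits
  H(B) = 0.5285 bits
  H(C) = 2.5850 bits
  H(D) = 1.5421 bits

Ranking: C > A > D > B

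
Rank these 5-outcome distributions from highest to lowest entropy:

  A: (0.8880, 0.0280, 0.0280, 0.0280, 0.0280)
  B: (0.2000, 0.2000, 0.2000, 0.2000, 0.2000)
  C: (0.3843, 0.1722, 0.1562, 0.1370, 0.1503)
B > C > A

Key insight: Entropy is maximized by uniform distributions and minimized by concentrated distributions.

- Uniform distributions have maximum entropy log₂(5) = 2.3219 bits
- The more "peaked" or concentrated a distribution, the lower its entropy

Entropies:
  H(A) = 0.7299 bits
  H(B) = 2.3219 bits
  H(C) = 2.1894 bits

Ranking: B > C > A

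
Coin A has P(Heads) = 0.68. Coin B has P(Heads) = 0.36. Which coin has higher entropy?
B

For binary distributions, entropy is maximized at p=0.5 and decreases as p moves toward 0 or 1.

H(A) = H(0.68) = 0.9044 bits
H(B) = H(0.36) = 0.9427 bits

Distribution B (p=0.36) is closer to uniform (p=0.5), so it has higher entropy.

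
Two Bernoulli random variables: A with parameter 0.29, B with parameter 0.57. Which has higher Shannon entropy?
B

For binary distributions, entropy is maximized at p=0.5 and decreases as p moves toward 0 or 1.

H(A) = H(0.29) = 0.8687 bits
H(B) = H(0.57) = 0.9858 bits

Distribution B (p=0.57) is closer to uniform (p=0.5), so it has higher entropy.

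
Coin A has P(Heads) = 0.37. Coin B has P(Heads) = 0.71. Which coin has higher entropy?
A

For binary distributions, entropy is maximized at p=0.5 and decreases as p moves toward 0 or 1.

H(A) = H(0.37) = 0.9507 bits
H(B) = H(0.71) = 0.8687 bits

Distribution A (p=0.37) is closer to uniform (p=0.5), so it has higher entropy.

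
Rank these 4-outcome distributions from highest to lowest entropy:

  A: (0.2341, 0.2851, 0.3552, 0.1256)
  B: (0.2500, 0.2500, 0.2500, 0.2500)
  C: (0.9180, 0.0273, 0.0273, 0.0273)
B > A > C

Key insight: Entropy is maximized by uniform distributions and minimized by concentrated distributions.

- Uniform distributions have maximum entropy log₂(4) = 2.0000 bits
- The more "peaked" or concentrated a distribution, the lower its entropy

Entropies:
  H(A) = 1.9129 bits
  H(B) = 2.0000 bits
  H(C) = 0.5392 bits

Ranking: B > A > C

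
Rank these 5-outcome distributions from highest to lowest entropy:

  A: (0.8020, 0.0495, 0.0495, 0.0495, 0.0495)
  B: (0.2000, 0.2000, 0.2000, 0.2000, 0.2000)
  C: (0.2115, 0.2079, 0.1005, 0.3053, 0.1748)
B > C > A

Key insight: Entropy is maximized by uniform distributions and minimized by concentrated distributions.

- Uniform distributions have maximum entropy log₂(5) = 2.3219 bits
- The more "peaked" or concentrated a distribution, the lower its entropy

Entropies:
  H(A) = 1.1139 bits
  H(B) = 2.3219 bits
  H(C) = 2.2407 bits

Ranking: B > C > A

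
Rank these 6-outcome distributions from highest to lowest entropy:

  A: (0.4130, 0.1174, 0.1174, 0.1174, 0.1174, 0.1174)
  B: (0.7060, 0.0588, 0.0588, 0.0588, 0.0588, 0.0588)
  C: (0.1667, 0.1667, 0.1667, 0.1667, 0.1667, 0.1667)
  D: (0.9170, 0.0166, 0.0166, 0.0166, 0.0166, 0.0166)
C > A > B > D

Key insight: Entropy is maximized by uniform distributions and minimized by concentrated distributions.

Entropies:
  H(A) = 2.3410 bits
  H(B) = 1.5565 bits
  H(C) = 2.5850 bits
  H(D) = 0.6054 bits

Ranking: C > A > B > D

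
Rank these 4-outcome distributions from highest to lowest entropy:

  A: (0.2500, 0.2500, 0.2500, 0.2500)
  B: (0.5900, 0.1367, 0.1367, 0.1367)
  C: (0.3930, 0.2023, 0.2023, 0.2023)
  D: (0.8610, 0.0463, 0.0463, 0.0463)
A > C > B > D

Key insight: Entropy is maximized by uniform distributions and minimized by concentrated distributions.

Entropies:
  H(A) = 2.0000 bits
  H(B) = 1.6263 bits
  H(C) = 1.9288 bits
  H(D) = 0.8019 bits

Ranking: A > C > B > D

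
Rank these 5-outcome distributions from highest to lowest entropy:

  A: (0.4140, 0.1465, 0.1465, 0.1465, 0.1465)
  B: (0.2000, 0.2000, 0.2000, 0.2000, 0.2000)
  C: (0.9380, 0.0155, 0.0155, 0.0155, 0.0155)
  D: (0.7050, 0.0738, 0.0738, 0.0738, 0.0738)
B > A > D > C

Key insight: Entropy is maximized by uniform distributions and minimized by concentrated distributions.

Entropies:
  H(A) = 2.1506 bits
  H(B) = 2.3219 bits
  H(C) = 0.4593 bits
  H(D) = 1.4651 bits

Ranking: B > A > D > C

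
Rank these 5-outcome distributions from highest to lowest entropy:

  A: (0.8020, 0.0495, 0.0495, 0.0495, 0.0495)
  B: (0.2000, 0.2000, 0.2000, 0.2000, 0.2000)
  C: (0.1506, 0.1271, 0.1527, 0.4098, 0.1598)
B > C > A

Key insight: Entropy is maximized by uniform distributions and minimized by concentrated distributions.

- Uniform distributions have maximum entropy log₂(5) = 2.3219 bits
- The more "peaked" or concentrated a distribution, the lower its entropy

Entropies:
  H(A) = 1.1139 bits
  H(B) = 2.3219 bits
  H(C) = 2.1538 bits

Ranking: B > C > A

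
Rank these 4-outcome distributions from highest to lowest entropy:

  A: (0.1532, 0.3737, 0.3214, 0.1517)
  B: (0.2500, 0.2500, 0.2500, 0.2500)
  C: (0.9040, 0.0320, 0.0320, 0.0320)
B > A > C

Key insight: Entropy is maximized by uniform distributions and minimized by concentrated distributions.

- Uniform distributions have maximum entropy log₂(4) = 2.0000 bits
- The more "peaked" or concentrated a distribution, the lower its entropy

Entropies:
  H(A) = 1.8844 bits
  H(B) = 2.0000 bits
  H(C) = 0.6083 bits

Ranking: B > A > C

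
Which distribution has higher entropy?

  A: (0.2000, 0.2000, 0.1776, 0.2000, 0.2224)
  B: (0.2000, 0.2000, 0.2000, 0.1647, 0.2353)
A

Both distributions are close to uniform, making this a harder comparison.

H(A) = 2.3183 bits
H(B) = 2.3129 bits

The distribution closer to uniform has higher entropy.
Answer: A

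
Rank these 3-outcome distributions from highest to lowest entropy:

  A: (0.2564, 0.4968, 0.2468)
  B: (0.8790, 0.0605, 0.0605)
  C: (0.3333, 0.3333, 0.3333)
C > A > B

Key insight: Entropy is maximized by uniform distributions and minimized by concentrated distributions.

- Uniform distributions have maximum entropy log₂(3) = 1.5850 bits
- The more "peaked" or concentrated a distribution, the lower its entropy

Entropies:
  H(A) = 1.5030 bits
  H(B) = 0.6532 bits
  H(C) = 1.5850 bits

Ranking: C > A > B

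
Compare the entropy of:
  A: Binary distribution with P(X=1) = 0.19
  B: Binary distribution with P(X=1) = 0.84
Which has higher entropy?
A

For binary distributions, entropy is maximized at p=0.5 and decreases as p moves toward 0 or 1.

H(A) = H(0.19) = 0.7015 bits
H(B) = H(0.84) = 0.6343 bits

Distribution A (p=0.19) is closer to uniform (p=0.5), so it has higher entropy.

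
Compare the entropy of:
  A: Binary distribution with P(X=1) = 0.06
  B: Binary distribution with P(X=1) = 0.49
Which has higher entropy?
B

For binary distributions, entropy is maximized at p=0.5 and decreases as p moves toward 0 or 1.

H(A) = H(0.06) = 0.3274 bits
H(B) = H(0.49) = 0.9997 bits

Distribution B (p=0.49) is closer to uniform (p=0.5), so it has higher entropy.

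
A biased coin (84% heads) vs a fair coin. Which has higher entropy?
Fair coin

The fair coin is uniform (p=0.5), maximizing binary entropy at 1 bit. The biased coin has H(0.84) ≈ 0.634 bits — its outcome is more predictable, so its entropy is lower.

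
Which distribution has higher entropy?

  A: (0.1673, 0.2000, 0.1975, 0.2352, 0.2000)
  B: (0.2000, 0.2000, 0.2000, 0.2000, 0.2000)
B

Both distributions are close to uniform, making this a harder comparison.

H(A) = 2.3136 bits
H(B) = 2.3219 bits

The distribution closer to uniform has higher entropy.
Answer: B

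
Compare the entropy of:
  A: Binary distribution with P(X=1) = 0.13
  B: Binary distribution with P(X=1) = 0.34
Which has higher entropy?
B

For binary distributions, entropy is maximized at p=0.5 and decreases as p moves toward 0 or 1.

H(A) = H(0.13) = 0.5574 bits
H(B) = H(0.34) = 0.9248 bits

Distribution B (p=0.34) is closer to uniform (p=0.5), so it has higher entropy.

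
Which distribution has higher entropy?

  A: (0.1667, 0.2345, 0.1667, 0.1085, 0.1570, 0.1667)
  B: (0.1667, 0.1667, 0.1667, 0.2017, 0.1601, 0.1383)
B

Both distributions are close to uniform, making this a harder comparison.

H(A) = 2.5501 bits
H(B) = 2.5761 bits

The distribution closer to uniform has higher entropy.
Answer: B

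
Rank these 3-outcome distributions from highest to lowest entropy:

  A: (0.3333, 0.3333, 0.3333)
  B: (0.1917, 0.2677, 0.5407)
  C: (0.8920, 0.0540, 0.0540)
A > B > C

Key insight: Entropy is maximized by uniform distributions and minimized by concentrated distributions.

- Uniform distributions have maximum entropy log₂(3) = 1.5850 bits
- The more "peaked" or concentrated a distribution, the lower its entropy

Entropies:
  H(A) = 1.5850 bits
  H(B) = 1.4455 bits
  H(C) = 0.6019 bits

Ranking: A > B > C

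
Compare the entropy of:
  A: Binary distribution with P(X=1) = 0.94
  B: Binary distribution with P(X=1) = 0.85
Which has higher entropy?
B

For binary distributions, entropy is maximized at p=0.5 and decreases as p moves toward 0 or 1.

H(A) = H(0.94) = 0.3274 bits
H(B) = H(0.85) = 0.6098 bits

Distribution B (p=0.85) is closer to uniform (p=0.5), so it has higher entropy.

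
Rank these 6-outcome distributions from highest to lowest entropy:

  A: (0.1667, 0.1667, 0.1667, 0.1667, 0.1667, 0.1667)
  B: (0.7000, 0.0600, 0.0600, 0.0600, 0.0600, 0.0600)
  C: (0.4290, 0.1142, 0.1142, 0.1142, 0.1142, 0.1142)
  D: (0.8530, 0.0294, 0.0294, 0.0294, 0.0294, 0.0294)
A > C > B > D

Key insight: Entropy is maximized by uniform distributions and minimized by concentrated distributions.

Entropies:
  H(A) = 2.5850 bits
  H(B) = 1.5779 bits
  H(C) = 2.3112 bits
  H(D) = 0.9436 bits

Ranking: A > C > B > D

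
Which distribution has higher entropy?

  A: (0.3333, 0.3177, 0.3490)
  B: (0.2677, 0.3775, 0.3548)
A

Both distributions are close to uniform, making this a harder comparison.

H(A) = 1.5839 bits
H(B) = 1.5699 bits

The distribution closer to uniform has higher entropy.
Answer: A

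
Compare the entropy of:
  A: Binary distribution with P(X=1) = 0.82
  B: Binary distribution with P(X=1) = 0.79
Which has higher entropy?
B

For binary distributions, entropy is maximized at p=0.5 and decreases as p moves toward 0 or 1.

H(A) = H(0.82) = 0.6801 bits
H(B) = H(0.79) = 0.7415 bits

Distribution B (p=0.79) is closer to uniform (p=0.5), so it has higher entropy.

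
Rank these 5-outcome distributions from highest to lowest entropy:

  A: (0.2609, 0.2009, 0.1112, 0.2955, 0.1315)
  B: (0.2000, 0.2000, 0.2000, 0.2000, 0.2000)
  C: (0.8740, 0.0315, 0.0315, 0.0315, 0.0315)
B > A > C

Key insight: Entropy is maximized by uniform distributions and minimized by concentrated distributions.

- Uniform distributions have maximum entropy log₂(5) = 2.3219 bits
- The more "peaked" or concentrated a distribution, the lower its entropy

Entropies:
  H(A) = 2.2279 bits
  H(B) = 2.3219 bits
  H(C) = 0.7984 bits

Ranking: B > A > C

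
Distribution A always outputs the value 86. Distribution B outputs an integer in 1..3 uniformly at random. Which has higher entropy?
B

A is deterministic, so H(A) = 0. B is uniform over 3 outcomes, so H(B) = log₂(3) = 1.585 bits. Any distribution with genuine randomness has higher entropy than a deterministic one.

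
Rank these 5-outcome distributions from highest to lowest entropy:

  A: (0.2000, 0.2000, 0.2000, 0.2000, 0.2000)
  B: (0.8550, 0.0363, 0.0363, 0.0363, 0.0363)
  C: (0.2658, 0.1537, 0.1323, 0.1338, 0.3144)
A > C > B

Key insight: Entropy is maximized by uniform distributions and minimized by concentrated distributions.

- Uniform distributions have maximum entropy log₂(5) = 2.3219 bits
- The more "peaked" or concentrated a distribution, the lower its entropy

Entropies:
  H(A) = 2.3219 bits
  H(B) = 0.8872 bits
  H(C) = 2.2225 bits

Ranking: A > C > B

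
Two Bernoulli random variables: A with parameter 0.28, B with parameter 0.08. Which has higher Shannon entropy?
A

For binary distributions, entropy is maximized at p=0.5 and decreases as p moves toward 0 or 1.

H(A) = H(0.28) = 0.8555 bits
H(B) = H(0.08) = 0.4022 bits

Distribution A (p=0.28) is closer to uniform (p=0.5), so it has higher entropy.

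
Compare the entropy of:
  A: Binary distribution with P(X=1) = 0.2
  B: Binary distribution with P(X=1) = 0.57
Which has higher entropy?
B

For binary distributions, entropy is maximized at p=0.5 and decreases as p moves toward 0 or 1.

H(A) = H(0.2) = 0.7219 bits
H(B) = H(0.57) = 0.9858 bits

Distribution B (p=0.57) is closer to uniform (p=0.5), so it has higher entropy.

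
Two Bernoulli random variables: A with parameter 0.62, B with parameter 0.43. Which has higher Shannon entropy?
B

For binary distributions, entropy is maximized at p=0.5 and decreases as p moves toward 0 or 1.

H(A) = H(0.62) = 0.9580 bits
H(B) = H(0.43) = 0.9858 bits

Distribution B (p=0.43) is closer to uniform (p=0.5), so it has higher entropy.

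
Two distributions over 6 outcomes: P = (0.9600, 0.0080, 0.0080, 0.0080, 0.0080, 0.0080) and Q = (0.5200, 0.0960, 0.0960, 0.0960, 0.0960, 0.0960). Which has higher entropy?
Q

P is highly concentrated on one outcome (96%), making it nearly deterministic. Q spreads its mass more evenly (max 52%). The more spread-out distribution has higher entropy: H(P) ≈ 0.335 bits, H(Q) ≈ 2.113 bits.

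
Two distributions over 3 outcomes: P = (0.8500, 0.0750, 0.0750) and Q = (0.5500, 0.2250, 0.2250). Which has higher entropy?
Q

P is highly concentrated on one outcome (85%), making it nearly deterministic. Q spreads its mass more evenly (max 55%). The more spread-out distribution has higher entropy: H(P) ≈ 0.760 bits, H(Q) ≈ 1.443 bits.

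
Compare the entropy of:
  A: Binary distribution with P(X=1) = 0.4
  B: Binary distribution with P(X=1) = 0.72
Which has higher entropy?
A

For binary distributions, entropy is maximized at p=0.5 and decreases as p moves toward 0 or 1.

H(A) = H(0.4) = 0.9710 bits
H(B) = H(0.72) = 0.8555 bits

Distribution A (p=0.4) is closer to uniform (p=0.5), so it has higher entropy.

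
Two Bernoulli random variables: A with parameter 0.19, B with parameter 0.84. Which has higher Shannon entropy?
A

For binary distributions, entropy is maximized at p=0.5 and decreases as p moves toward 0 or 1.

H(A) = H(0.19) = 0.7015 bits
H(B) = H(0.84) = 0.6343 bits

Distribution A (p=0.19) is closer to uniform (p=0.5), so it has higher entropy.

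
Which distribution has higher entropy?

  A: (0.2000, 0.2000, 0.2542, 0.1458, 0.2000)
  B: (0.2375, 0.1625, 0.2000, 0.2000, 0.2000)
B

Both distributions are close to uniform, making this a harder comparison.

H(A) = 2.3005 bits
H(B) = 2.3117 bits

The distribution closer to uniform has higher entropy.
Answer: B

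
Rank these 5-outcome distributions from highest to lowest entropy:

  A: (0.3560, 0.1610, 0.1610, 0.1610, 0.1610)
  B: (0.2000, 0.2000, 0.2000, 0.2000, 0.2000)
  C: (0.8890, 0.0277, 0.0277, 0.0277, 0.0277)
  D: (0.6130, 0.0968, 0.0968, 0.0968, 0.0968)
B > A > D > C

Key insight: Entropy is maximized by uniform distributions and minimized by concentrated distributions.

Entropies:
  H(A) = 2.2273 bits
  H(B) = 2.3219 bits
  H(C) = 0.7249 bits
  H(D) = 1.7368 bits

Ranking: B > A > D > C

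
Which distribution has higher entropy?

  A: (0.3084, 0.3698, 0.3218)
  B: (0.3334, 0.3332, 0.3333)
B

Both distributions are close to uniform, making this a harder comparison.

H(A) = 1.5805 bits
H(B) = 1.5850 bits

The distribution closer to uniform has higher entropy.
Answer: B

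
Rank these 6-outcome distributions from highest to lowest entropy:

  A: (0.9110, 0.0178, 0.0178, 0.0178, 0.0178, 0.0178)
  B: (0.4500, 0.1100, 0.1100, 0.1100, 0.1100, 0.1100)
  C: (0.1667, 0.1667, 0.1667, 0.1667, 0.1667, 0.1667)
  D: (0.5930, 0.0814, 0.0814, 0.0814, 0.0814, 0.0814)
C > B > D > A

Key insight: Entropy is maximized by uniform distributions and minimized by concentrated distributions.

Entropies:
  H(A) = 0.6398 bits
  H(B) = 2.2698 bits
  H(C) = 2.5850 bits
  H(D) = 1.9199 bits

Ranking: C > B > D > A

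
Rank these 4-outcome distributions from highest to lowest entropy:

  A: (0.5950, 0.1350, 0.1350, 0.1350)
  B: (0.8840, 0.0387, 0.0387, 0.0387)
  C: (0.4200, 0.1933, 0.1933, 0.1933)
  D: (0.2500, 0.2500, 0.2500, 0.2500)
D > C > A > B

Key insight: Entropy is maximized by uniform distributions and minimized by concentrated distributions.

Entropies:
  H(A) = 1.6157 bits
  H(B) = 0.7016 bits
  H(C) = 1.9007 bits
  H(D) = 2.0000 bits

Ranking: D > C > A > B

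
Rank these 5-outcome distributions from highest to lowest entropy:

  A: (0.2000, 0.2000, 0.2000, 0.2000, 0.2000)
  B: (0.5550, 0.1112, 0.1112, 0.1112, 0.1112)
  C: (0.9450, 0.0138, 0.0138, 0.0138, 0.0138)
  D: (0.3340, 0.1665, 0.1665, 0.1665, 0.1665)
A > D > B > C

Key insight: Entropy is maximized by uniform distributions and minimized by concentrated distributions.

Entropies:
  H(A) = 2.3219 bits
  H(B) = 1.8813 bits
  H(C) = 0.4173 bits
  H(D) = 2.2510 bits

Ranking: A > D > B > C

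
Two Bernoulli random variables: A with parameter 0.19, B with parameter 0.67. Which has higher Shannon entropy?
B

For binary distributions, entropy is maximized at p=0.5 and decreases as p moves toward 0 or 1.

H(A) = H(0.19) = 0.7015 bits
H(B) = H(0.67) = 0.9149 bits

Distribution B (p=0.67) is closer to uniform (p=0.5), so it has higher entropy.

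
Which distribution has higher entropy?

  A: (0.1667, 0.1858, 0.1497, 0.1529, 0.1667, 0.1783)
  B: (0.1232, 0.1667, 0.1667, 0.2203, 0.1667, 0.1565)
A

Both distributions are close to uniform, making this a harder comparison.

H(A) = 2.5807 bits
H(B) = 2.5642 bits

The distribution closer to uniform has higher entropy.
Answer: A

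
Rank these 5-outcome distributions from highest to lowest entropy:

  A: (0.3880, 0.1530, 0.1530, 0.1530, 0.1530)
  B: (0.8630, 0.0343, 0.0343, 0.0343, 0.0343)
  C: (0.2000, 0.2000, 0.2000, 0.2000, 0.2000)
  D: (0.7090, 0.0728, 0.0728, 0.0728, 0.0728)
C > A > D > B

Key insight: Entropy is maximized by uniform distributions and minimized by concentrated distributions.

Entropies:
  H(A) = 2.1875 bits
  H(B) = 0.8503 bits
  H(C) = 2.3219 bits
  H(D) = 1.4520 bits

Ranking: C > A > D > B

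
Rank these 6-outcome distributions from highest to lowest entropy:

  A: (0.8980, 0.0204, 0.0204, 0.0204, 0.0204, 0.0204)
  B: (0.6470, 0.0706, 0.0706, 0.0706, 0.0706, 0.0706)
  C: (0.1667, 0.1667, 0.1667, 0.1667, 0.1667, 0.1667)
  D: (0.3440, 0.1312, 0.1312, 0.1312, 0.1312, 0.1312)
C > D > B > A

Key insight: Entropy is maximized by uniform distributions and minimized by concentrated distributions.

Entropies:
  H(A) = 0.7121 bits
  H(B) = 1.7564 bits
  H(C) = 2.5850 bits
  H(D) = 2.4518 bits

Ranking: C > D > B > A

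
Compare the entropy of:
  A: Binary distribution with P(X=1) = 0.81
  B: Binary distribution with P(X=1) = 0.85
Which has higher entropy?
A

For binary distributions, entropy is maximized at p=0.5 and decreases as p moves toward 0 or 1.

H(A) = H(0.81) = 0.7015 bits
H(B) = H(0.85) = 0.6098 bits

Distribution A (p=0.81) is closer to uniform (p=0.5), so it has higher entropy.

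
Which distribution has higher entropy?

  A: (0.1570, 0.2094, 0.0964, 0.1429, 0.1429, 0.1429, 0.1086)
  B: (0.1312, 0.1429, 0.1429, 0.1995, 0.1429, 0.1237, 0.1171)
B

Both distributions are close to uniform, making this a harder comparison.

H(A) = 2.7681 bits
H(B) = 2.7867 bits

The distribution closer to uniform has higher entropy.
Answer: B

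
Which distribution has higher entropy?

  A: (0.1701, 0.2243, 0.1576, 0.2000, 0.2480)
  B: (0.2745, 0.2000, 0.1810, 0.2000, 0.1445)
A

Both distributions are close to uniform, making this a harder comparison.

H(A) = 2.3018 bits
H(B) = 2.2903 bits

The distribution closer to uniform has higher entropy.
Answer: A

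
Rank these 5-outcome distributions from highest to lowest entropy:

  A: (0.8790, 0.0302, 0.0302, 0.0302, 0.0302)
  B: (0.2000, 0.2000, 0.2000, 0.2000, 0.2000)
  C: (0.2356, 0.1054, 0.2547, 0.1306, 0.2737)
B > C > A

Key insight: Entropy is maximized by uniform distributions and minimized by concentrated distributions.

- Uniform distributions have maximum entropy log₂(5) = 2.3219 bits
- The more "peaked" or concentrated a distribution, the lower its entropy

Entropies:
  H(A) = 0.7742 bits
  H(B) = 2.3219 bits
  H(C) = 2.2312 bits

Ranking: B > C > A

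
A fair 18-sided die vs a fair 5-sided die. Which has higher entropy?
18-sided die

Both are uniform distributions; for uniform over n outcomes, H = log₂(n). H(18-sided) = log₂(18) = 4.170 bits and H(5-sided) = log₂(5) = 2.322 bits. More outcomes in a uniform distribution means higher entropy.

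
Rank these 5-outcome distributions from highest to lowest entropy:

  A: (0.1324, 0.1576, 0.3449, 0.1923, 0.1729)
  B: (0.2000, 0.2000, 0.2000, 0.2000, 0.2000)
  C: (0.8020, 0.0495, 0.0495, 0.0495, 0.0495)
B > A > C

Key insight: Entropy is maximized by uniform distributions and minimized by concentrated distributions.

- Uniform distributions have maximum entropy log₂(5) = 2.3219 bits
- The more "peaked" or concentrated a distribution, the lower its entropy

Entropies:
  H(A) = 2.2311 bits
  H(B) = 2.3219 bits
  H(C) = 1.1139 bits

Ranking: B > A > C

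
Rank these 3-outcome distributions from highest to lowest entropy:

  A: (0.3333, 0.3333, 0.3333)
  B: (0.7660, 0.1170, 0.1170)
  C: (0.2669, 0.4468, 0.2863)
A > C > B

Key insight: Entropy is maximized by uniform distributions and minimized by concentrated distributions.

- Uniform distributions have maximum entropy log₂(3) = 1.5850 bits
- The more "peaked" or concentrated a distribution, the lower its entropy

Entropies:
  H(A) = 1.5850 bits
  H(B) = 1.0189 bits
  H(C) = 1.5445 bits

Ranking: A > C > B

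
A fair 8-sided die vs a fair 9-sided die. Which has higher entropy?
9-sided die

Both are uniform distributions; for uniform over n outcomes, H = log₂(n). H(8-sided) = log₂(8) = 3.000 bits and H(9-sided) = log₂(9) = 3.170 bits. More outcomes in a uniform distribution means higher entropy.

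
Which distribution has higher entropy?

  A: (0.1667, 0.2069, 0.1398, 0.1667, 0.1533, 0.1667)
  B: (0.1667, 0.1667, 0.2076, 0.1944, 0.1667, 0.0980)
A

Both distributions are close to uniform, making this a harder comparison.

H(A) = 2.5743 bits
H(B) = 2.5511 bits

The distribution closer to uniform has higher entropy.
Answer: A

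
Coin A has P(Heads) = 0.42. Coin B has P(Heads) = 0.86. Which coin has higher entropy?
A

For binary distributions, entropy is maximized at p=0.5 and decreases as p moves toward 0 or 1.

H(A) = H(0.42) = 0.9815 bits
H(B) = H(0.86) = 0.5842 bits

Distribution A (p=0.42) is closer to uniform (p=0.5), so it has higher entropy.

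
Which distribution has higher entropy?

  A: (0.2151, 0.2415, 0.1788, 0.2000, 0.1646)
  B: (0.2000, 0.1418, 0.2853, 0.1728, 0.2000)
A

Both distributions are close to uniform, making this a harder comparison.

H(A) = 2.3088 bits
H(B) = 2.2824 bits

The distribution closer to uniform has higher entropy.
Answer: A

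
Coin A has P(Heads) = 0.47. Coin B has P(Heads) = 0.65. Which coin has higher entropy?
A

For binary distributions, entropy is maximized at p=0.5 and decreases as p moves toward 0 or 1.

H(A) = H(0.47) = 0.9974 bits
H(B) = H(0.65) = 0.9341 bits

Distribution A (p=0.47) is closer to uniform (p=0.5), so it has higher entropy.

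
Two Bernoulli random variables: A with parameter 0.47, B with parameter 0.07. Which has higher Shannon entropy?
A

For binary distributions, entropy is maximized at p=0.5 and decreases as p moves toward 0 or 1.

H(A) = H(0.47) = 0.9974 bits
H(B) = H(0.07) = 0.3659 bits

Distribution A (p=0.47) is closer to uniform (p=0.5), so it has higher entropy.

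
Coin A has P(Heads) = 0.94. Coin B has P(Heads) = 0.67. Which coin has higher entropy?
B

For binary distributions, entropy is maximized at p=0.5 and decreases as p moves toward 0 or 1.

H(A) = H(0.94) = 0.3274 bits
H(B) = H(0.67) = 0.9149 bits

Distribution B (p=0.67) is closer to uniform (p=0.5), so it has higher entropy.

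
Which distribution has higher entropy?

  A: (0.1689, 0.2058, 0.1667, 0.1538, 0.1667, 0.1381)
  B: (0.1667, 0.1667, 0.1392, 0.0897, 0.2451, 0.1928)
A

Both distributions are close to uniform, making this a harder comparison.

H(A) = 2.5743 bits
H(B) = 2.5246 bits

The distribution closer to uniform has higher entropy.
Answer: A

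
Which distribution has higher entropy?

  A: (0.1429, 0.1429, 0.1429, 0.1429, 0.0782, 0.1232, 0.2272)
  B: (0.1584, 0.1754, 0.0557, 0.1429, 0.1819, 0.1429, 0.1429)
A

Both distributions are close to uniform, making this a harder comparison.

H(A) = 2.7495 bits
H(B) = 2.7441 bits

The distribution closer to uniform has higher entropy.
Answer: A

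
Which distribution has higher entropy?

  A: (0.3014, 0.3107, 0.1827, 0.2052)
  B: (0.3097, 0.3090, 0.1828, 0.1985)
A

Both distributions are close to uniform, making this a harder comparison.

H(A) = 1.9624 bits
H(B) = 1.9585 bits

The distribution closer to uniform has higher entropy.
Answer: A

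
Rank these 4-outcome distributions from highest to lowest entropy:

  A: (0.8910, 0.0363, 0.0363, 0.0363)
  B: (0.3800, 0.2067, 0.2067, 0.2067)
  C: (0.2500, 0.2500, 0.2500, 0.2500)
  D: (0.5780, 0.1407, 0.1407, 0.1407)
C > B > D > A

Key insight: Entropy is maximized by uniform distributions and minimized by concentrated distributions.

Entropies:
  H(A) = 0.6697 bits
  H(B) = 1.9407 bits
  H(C) = 2.0000 bits
  H(D) = 1.6512 bits

Ranking: C > B > D > A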